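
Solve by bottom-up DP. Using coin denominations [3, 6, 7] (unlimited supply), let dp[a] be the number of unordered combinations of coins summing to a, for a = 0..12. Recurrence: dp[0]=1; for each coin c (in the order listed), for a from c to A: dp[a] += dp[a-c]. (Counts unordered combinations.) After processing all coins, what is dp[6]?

after  coin     0     1     2     3     4     5     6     7     8     9    10    11    12
          3     1     0     0     1     0     0     1     0     0     1     0     0     1
          6     1     0     0     1     0     0     2     0     0     2     0     0     3
          7     1     0     0     1     0     0     2     1     0     2     1     0     3

2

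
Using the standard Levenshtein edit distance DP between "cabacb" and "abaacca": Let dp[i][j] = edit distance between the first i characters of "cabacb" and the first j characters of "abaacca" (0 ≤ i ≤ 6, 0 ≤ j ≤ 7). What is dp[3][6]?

   ''  a  b  a  a  c  c  a
''  0  1  2  3  4  5  6  7
 c  1  1  2  3  4  4  5  6
 a  2  1  2  2  3  4  5  5
 b  3  2  1  2  3  4  5  6
 a  4  3  2  1  2  3  4  5
 c  5  4  3  2  2  2  3  4
 b  6  5  4  3  3  3  3  4

5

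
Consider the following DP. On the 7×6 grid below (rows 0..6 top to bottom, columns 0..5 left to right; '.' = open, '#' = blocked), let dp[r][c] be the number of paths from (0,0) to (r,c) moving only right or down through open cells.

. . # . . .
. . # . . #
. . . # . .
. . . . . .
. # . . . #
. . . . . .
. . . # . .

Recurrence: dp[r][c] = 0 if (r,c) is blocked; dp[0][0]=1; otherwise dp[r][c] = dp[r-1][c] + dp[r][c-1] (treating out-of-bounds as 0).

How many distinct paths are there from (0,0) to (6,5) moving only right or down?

r\c   0   1   2   3   4   5
  0   1   1   0   0   0   0
  1   1   2   0   0   0   0
  2   1   3   3   0   0   0
  3   1   4   7   7   7   7
  4   1   0   7  14  21   0
  5   1   1   8  22  43  43
  6   1   2  10   0  43  86

86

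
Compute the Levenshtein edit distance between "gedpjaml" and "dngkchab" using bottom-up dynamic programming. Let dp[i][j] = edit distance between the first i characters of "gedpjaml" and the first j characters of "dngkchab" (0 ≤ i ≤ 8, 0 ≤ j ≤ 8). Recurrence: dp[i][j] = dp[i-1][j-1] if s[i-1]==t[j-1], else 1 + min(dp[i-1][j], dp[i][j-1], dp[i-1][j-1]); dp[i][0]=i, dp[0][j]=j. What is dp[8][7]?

8

   ''  d  n  g  k  c  h  a  b
''  0  1  2  3  4  5  6  7  8
 g  1  1  2  2  3  4  5  6  7
 e  2  2  2  3  3  4  5  6  7
 d  3  2  3  3  4  4  5  6  7
 p  4  3  3  4  4  5  5  6  7
 j  5  4  4  4  5  5  6  6  7
 a  6  5  5  5  5  6  6  6  7
 m  7  6  6  6  6  6  7  7  7
 l  8  7  7  7  7  7  7  8  8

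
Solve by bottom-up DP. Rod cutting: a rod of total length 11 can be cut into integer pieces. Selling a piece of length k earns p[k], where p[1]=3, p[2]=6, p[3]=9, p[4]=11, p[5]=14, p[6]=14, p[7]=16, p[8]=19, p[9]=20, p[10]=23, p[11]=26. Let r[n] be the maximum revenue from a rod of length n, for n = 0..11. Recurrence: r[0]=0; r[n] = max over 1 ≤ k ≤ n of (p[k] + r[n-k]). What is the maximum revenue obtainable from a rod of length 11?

33

   n    0    1    2    3    4    5    6    7    8    9   10   11
r[n]    0    3    6    9   12   15   18   21   24   27   30   33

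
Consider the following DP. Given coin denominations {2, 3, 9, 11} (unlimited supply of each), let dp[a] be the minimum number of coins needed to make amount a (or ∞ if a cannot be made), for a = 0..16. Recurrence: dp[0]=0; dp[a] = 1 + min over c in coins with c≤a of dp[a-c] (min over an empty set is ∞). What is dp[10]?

4

 a  0  1  2  3  4  5  6  7  8  9 10 11 12 13 14 15 16
dp  0  -  1  1  2  2  2  3  3  1  4  1  2  2  2  3  3
(- denotes ∞ / unreachable)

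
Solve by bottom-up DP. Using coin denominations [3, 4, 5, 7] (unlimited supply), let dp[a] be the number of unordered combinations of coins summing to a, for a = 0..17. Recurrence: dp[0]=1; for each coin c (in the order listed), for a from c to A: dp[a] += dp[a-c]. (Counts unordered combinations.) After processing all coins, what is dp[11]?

after  coin     0     1     2     3     4     5     6     7     8     9    10    11    12    13    14    15    16    17
          3     1     0     0     1     0     0     1     0     0     1     0     0     1     0     0     1     0     0
          4     1     0     0     1     1     0     1     1     1     1     1     1     2     1     1     2     2     1
          5     1     0     0     1     1     1     1     1     2     2     2     2     3     3     3     4     4     4
          7     1     0     0     1     1     1     1     2     2     2     3     3     4     4     5     6     6     7

3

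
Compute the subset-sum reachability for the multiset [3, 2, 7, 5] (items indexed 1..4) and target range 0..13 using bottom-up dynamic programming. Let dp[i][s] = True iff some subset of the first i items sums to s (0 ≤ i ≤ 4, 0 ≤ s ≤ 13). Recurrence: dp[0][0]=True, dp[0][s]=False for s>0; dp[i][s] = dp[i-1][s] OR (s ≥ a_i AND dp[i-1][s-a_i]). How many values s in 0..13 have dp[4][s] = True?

9

i\s   0   1   2   3   4   5   6   7   8   9  10  11  12  13
  0   T   F   F   F   F   F   F   F   F   F   F   F   F   F
  1   T   F   F   T   F   F   F   F   F   F   F   F   F   F
  2   T   F   T   T   F   T   F   F   F   F   F   F   F   F
  3   T   F   T   T   F   T   F   T   F   T   T   F   T   F
  4   T   F   T   T   F   T   F   T   T   T   T   F   T   F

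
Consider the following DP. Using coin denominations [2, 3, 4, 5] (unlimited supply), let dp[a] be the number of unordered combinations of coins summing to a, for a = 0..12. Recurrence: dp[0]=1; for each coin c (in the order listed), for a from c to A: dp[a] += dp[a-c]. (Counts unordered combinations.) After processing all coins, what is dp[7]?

3

after  coin     0     1     2     3     4     5     6     7     8     9    10    11    12
          2     1     0     1     0     1     0     1     0     1     0     1     0     1
          3     1     0     1     1     1     1     2     1     2     2     2     2     3
          4     1     0     1     1     2     1     3     2     4     3     5     4     7
          5     1     0     1     1     2     2     3     3     5     5     7     7    10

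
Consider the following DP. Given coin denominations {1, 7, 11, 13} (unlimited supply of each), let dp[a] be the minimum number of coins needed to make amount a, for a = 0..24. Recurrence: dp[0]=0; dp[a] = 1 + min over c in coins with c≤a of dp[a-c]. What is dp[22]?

 a  0  1  2  3  4  5  6  7  8  9 10 11 12 13 14 15 16 17 18 19 20 21 22 23 24
dp  0  1  2  3  4  5  6  1  2  3  4  1  2  1  2  3  4  5  2  3  2  3  2  3  2

2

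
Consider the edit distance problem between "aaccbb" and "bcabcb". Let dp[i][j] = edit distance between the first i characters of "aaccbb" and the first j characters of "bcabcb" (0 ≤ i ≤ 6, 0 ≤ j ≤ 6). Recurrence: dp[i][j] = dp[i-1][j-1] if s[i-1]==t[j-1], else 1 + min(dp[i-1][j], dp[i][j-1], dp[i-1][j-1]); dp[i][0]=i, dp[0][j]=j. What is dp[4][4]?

4

   ''  b  c  a  b  c  b
''  0  1  2  3  4  5  6
 a  1  1  2  2  3  4  5
 a  2  2  2  2  3  4  5
 c  3  3  2  3  3  3  4
 c  4  4  3  3  4  3  4
 b  5  4  4  4  3  4  3
 b  6  5  5  5  4  4  4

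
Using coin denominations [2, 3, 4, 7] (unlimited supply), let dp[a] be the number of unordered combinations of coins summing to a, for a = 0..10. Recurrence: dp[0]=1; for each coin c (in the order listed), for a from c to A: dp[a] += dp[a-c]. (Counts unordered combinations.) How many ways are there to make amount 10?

6

after  coin     0     1     2     3     4     5     6     7     8     9    10
          2     1     0     1     0     1     0     1     0     1     0     1
          3     1     0     1     1     1     1     2     1     2     2     2
          4     1     0     1     1     2     1     3     2     4     3     5
          7     1     0     1     1     2     1     3     3     4     4     6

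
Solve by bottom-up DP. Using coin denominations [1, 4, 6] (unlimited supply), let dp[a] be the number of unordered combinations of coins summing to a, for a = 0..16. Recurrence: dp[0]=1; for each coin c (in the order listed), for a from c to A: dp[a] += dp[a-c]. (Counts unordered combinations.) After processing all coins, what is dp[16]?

after  coin     0     1     2     3     4     5     6     7     8     9    10    11    12    13    14    15    16
          1     1     1     1     1     1     1     1     1     1     1     1     1     1     1     1     1     1
          4     1     1     1     1     2     2     2     2     3     3     3     3     4     4     4     4     5
          6     1     1     1     1     2     2     3     3     4     4     5     5     7     7     8     8    10

10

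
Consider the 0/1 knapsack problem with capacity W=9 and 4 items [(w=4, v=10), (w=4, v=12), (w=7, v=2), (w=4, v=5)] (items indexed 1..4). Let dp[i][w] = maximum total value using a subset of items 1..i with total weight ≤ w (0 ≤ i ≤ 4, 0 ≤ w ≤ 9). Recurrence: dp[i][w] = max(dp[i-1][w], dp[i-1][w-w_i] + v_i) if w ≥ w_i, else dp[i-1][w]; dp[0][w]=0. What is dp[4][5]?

i\w   0   1   2   3   4   5   6   7   8   9
  0   0   0   0   0   0   0   0   0   0   0
  1   0   0   0   0  10  10  10  10  10  10
  2   0   0   0   0  12  12  12  12  22  22
  3   0   0   0   0  12  12  12  12  22  22
  4   0   0   0   0  12  12  12  12  22  22

12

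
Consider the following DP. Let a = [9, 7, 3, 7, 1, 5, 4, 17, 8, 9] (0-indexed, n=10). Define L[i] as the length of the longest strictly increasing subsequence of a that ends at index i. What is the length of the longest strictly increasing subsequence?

   i    0    1    2    3    4    5    6    7    8    9
a[i]    9    7    3    7    1    5    4   17    8    9
L[i]    1    1    1    2    1    2    2    3    3    4

4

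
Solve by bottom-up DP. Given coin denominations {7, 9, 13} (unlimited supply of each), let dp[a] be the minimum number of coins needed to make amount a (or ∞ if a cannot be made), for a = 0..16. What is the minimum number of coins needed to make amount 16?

2

 a  0  1  2  3  4  5  6  7  8  9 10 11 12 13 14 15 16
dp  0  -  -  -  -  -  -  1  -  1  -  -  -  1  2  -  2
(- denotes ∞ / unreachable)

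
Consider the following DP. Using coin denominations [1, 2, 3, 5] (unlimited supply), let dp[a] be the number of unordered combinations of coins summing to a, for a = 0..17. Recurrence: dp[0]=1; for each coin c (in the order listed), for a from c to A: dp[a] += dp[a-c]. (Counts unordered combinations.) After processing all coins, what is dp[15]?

47

after  coin     0     1     2     3     4     5     6     7     8     9    10    11    12    13    14    15    16    17
          1     1     1     1     1     1     1     1     1     1     1     1     1     1     1     1     1     1     1
          2     1     1     2     2     3     3     4     4     5     5     6     6     7     7     8     8     9     9
          3     1     1     2     3     4     5     7     8    10    12    14    16    19    21    24    27    30    33
          5     1     1     2     3     4     6     8    10    13    16    20    24    29    34    40    47    54    62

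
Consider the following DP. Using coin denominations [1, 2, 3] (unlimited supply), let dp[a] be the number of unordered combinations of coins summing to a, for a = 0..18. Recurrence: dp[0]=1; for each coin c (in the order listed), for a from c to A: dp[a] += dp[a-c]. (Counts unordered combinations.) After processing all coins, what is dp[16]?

30

after  coin     0     1     2     3     4     5     6     7     8     9    10    11    12    13    14    15    16    17    18
          1     1     1     1     1     1     1     1     1     1     1     1     1     1     1     1     1     1     1     1
          2     1     1     2     2     3     3     4     4     5     5     6     6     7     7     8     8     9     9    10
          3     1     1     2     3     4     5     7     8    10    12    14    16    19    21    24    27    30    33    37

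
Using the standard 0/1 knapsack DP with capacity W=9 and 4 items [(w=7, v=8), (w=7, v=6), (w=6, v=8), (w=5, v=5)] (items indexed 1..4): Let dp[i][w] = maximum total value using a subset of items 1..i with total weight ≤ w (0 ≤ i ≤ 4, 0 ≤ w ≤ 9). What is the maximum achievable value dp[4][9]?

i\w   0   1   2   3   4   5   6   7   8   9
  0   0   0   0   0   0   0   0   0   0   0
  1   0   0   0   0   0   0   0   8   8   8
  2   0   0   0   0   0   0   0   8   8   8
  3   0   0   0   0   0   0   8   8   8   8
  4   0   0   0   0   0   5   8   8   8   8

8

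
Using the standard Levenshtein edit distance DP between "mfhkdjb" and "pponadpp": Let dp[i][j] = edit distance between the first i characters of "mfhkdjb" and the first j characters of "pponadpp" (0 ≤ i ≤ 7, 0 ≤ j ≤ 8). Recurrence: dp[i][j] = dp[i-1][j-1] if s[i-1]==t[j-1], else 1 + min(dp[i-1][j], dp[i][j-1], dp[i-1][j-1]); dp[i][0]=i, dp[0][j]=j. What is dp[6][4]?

   ''  p  p  o  n  a  d  p  p
''  0  1  2  3  4  5  6  7  8
 m  1  1  2  3  4  5  6  7  8
 f  2  2  2  3  4  5  6  7  8
 h  3  3  3  3  4  5  6  7  8
 k  4  4  4  4  4  5  6  7  8
 d  5  5  5  5  5  5  5  6  7
 j  6  6  6  6  6  6  6  6  7
 b  7  7  7  7  7  7  7  7  7

6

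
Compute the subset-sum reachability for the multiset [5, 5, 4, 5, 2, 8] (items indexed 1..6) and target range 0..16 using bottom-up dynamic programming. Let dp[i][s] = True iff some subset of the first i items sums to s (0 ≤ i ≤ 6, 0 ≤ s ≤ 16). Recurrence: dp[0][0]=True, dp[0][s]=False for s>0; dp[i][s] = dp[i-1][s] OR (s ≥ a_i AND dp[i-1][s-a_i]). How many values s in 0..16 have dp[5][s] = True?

i\s   0   1   2   3   4   5   6   7   8   9  10  11  12  13  14  15  16
  0   T   F   F   F   F   F   F   F   F   F   F   F   F   F   F   F   F
  1   T   F   F   F   F   T   F   F   F   F   F   F   F   F   F   F   F
  2   T   F   F   F   F   T   F   F   F   F   T   F   F   F   F   F   F
  3   T   F   F   F   T   T   F   F   F   T   T   F   F   F   T   F   F
  4   T   F   F   F   T   T   F   F   F   T   T   F   F   F   T   T   F
  5   T   F   T   F   T   T   T   T   F   T   T   T   T   F   T   T   T
  6   T   F   T   F   T   T   T   T   T   T   T   T   T   T   T   T   T

13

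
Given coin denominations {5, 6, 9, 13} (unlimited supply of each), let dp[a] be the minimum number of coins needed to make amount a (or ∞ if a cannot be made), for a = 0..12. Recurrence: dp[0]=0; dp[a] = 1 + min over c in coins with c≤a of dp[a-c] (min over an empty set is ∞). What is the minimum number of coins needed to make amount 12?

 a  0  1  2  3  4  5  6  7  8  9 10 11 12
dp  0  -  -  -  -  1  1  -  -  1  2  2  2
(- denotes ∞ / unreachable)

2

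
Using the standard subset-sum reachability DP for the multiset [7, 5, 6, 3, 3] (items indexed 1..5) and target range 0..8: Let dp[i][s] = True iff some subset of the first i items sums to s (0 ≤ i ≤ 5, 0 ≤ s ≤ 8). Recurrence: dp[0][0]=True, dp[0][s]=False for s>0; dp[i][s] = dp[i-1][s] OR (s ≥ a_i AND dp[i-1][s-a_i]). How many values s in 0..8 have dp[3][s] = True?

i\s   0   1   2   3   4   5   6   7   8
  0   T   F   F   F   F   F   F   F   F
  1   T   F   F   F   F   F   F   T   F
  2   T   F   F   F   F   T   F   T   F
  3   T   F   F   F   F   T   T   T   F
  4   T   F   F   T   F   T   T   T   T
  5   T   F   F   T   F   T   T   T   T

4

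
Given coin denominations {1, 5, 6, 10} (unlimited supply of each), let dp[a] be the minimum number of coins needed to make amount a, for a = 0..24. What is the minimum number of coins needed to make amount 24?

 a  0  1  2  3  4  5  6  7  8  9 10 11 12 13 14 15 16 17 18 19 20 21 22 23 24
dp  0  1  2  3  4  1  1  2  3  4  1  2  2  3  4  2  2  3  3  4  2  3  3  4  4

4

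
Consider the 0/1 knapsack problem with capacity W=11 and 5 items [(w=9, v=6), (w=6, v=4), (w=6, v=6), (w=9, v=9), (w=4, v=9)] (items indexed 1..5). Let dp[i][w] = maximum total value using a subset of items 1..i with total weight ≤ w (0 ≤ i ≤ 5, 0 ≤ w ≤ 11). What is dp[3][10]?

i\w   0   1   2   3   4   5   6   7   8   9  10  11
  0   0   0   0   0   0   0   0   0   0   0   0   0
  1   0   0   0   0   0   0   0   0   0   6   6   6
  2   0   0   0   0   0   0   4   4   4   6   6   6
  3   0   0   0   0   0   0   6   6   6   6   6   6
  4   0   0   0   0   0   0   6   6   6   9   9   9
  5   0   0   0   0   9   9   9   9   9   9  15  15

6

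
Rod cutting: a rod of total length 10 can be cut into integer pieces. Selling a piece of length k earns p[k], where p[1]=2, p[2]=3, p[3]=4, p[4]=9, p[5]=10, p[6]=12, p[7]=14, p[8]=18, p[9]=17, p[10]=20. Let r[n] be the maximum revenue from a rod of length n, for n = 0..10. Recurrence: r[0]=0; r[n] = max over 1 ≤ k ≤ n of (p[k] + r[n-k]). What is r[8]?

   n    0    1    2    3    4    5    6    7    8    9   10
r[n]    0    2    4    6    9   11   13   15   18   20   22

18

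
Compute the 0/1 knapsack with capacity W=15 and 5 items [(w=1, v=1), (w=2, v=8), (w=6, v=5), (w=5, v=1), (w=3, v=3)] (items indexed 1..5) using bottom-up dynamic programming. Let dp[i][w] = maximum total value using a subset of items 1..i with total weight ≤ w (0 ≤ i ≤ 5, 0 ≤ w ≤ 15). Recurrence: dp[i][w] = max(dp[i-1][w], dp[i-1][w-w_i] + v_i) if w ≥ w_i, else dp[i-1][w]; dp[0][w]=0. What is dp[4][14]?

15

i\w   0   1   2   3   4   5   6   7   8   9  10  11  12  13  14  15
  0   0   0   0   0   0   0   0   0   0   0   0   0   0   0   0   0
  1   0   1   1   1   1   1   1   1   1   1   1   1   1   1   1   1
  2   0   1   8   9   9   9   9   9   9   9   9   9   9   9   9   9
  3   0   1   8   9   9   9   9   9  13  14  14  14  14  14  14  14
  4   0   1   8   9   9   9   9   9  13  14  14  14  14  14  15  15
  5   0   1   8   9   9  11  12  12  13  14  14  16  17  17  17  17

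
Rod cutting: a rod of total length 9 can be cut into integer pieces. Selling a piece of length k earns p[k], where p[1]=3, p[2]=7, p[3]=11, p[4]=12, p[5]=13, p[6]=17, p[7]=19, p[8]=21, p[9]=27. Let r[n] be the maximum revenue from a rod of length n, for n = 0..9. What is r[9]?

33

   n    0    1    2    3    4    5    6    7    8    9
r[n]    0    3    7   11   14   18   22   25   29   33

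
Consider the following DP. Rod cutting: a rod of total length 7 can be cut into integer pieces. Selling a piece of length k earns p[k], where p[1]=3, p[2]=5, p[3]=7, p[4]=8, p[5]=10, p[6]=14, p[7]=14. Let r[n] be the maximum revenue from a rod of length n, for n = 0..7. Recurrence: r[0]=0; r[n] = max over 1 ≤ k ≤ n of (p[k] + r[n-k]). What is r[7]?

   n    0    1    2    3    4    5    6    7
r[n]    0    3    6    9   12   15   18   21

21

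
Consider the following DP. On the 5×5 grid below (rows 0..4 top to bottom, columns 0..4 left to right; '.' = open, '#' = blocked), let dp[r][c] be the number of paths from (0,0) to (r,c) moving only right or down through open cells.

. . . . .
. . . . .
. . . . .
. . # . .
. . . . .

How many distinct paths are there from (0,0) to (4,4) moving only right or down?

r\c   0   1   2   3   4
  0   1   1   1   1   1
  1   1   2   3   4   5
  2   1   3   6  10  15
  3   1   4   0  10  25
  4   1   5   5  15  40

40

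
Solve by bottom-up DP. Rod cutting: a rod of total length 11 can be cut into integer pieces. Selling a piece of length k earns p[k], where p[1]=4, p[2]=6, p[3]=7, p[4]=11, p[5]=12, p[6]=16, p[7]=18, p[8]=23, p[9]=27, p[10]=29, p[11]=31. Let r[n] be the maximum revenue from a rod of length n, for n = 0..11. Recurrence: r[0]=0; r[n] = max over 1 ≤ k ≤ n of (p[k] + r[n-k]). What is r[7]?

   n    0    1    2    3    4    5    6    7    8    9   10   11
r[n]    0    4    8   12   16   20   24   28   32   36   40   44

28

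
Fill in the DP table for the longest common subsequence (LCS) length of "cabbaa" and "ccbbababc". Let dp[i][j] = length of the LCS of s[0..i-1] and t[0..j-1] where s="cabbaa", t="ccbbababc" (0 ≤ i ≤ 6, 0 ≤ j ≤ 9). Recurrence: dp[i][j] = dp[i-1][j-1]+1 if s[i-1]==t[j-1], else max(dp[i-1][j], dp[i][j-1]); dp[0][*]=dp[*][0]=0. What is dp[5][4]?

3

   ''  c  c  b  b  a  b  a  b  c
''  0  0  0  0  0  0  0  0  0  0
 c  0  1  1  1  1  1  1  1  1  1
 a  0  1  1  1  1  2  2  2  2  2
 b  0  1  1  2  2  2  3  3  3  3
 b  0  1  1  2  3  3  3  3  4  4
 a  0  1  1  2  3  4  4  4  4  4
 a  0  1  1  2  3  4  4  5  5  5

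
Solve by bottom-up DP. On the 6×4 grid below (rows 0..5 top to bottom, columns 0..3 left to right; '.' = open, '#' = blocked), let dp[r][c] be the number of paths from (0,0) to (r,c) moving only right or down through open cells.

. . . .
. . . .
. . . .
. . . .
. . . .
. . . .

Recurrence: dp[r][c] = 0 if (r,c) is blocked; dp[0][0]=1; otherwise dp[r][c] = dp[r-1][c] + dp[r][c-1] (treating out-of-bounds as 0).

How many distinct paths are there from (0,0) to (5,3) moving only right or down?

r\c   0   1   2   3
  0   1   1   1   1
  1   1   2   3   4
  2   1   3   6  10
  3   1   4  10  20
  4   1   5  15  35
  5   1   6  21  56

56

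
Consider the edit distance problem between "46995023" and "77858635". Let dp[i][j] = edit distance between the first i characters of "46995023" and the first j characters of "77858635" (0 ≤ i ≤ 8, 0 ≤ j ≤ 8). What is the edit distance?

7

   ''  7  7  8  5  8  6  3  5
''  0  1  2  3  4  5  6  7  8
 4  1  1  2  3  4  5  6  7  8
 6  2  2  2  3  4  5  5  6  7
 9  3  3  3  3  4  5  6  6  7
 9  4  4  4  4  4  5  6  7  7
 5  5  5  5  5  4  5  6  7  7
 0  6  6  6  6  5  5  6  7  8
 2  7  7  7  7  6  6  6  7  8
 3  8  8  8  8  7  7  7  6  7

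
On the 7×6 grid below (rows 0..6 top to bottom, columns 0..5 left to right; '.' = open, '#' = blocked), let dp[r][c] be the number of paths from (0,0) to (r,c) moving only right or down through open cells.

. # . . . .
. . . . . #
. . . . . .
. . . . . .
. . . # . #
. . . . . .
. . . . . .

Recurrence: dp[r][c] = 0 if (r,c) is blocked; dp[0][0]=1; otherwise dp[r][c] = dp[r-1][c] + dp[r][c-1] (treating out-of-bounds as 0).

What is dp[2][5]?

r\c   0   1   2   3   4   5
  0   1   0   0   0   0   0
  1   1   1   1   1   1   0
  2   1   2   3   4   5   5
  3   1   3   6  10  15  20
  4   1   4  10   0  15   0
  5   1   5  15  15  30  30
  6   1   6  21  36  66  96

5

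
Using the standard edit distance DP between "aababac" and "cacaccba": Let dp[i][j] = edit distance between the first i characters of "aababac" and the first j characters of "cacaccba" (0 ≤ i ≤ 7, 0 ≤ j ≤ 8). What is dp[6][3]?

5

   ''  c  a  c  a  c  c  b  a
''  0  1  2  3  4  5  6  7  8
 a  1  1  1  2  3  4  5  6  7
 a  2  2  1  2  2  3  4  5  6
 b  3  3  2  2  3  3  4  4  5
 a  4  4  3  3  2  3  4  5  4
 b  5  5  4  4  3  3  4  4  5
 a  6  6  5  5  4  4  4  5  4
 c  7  6  6  5  5  4  4  5  5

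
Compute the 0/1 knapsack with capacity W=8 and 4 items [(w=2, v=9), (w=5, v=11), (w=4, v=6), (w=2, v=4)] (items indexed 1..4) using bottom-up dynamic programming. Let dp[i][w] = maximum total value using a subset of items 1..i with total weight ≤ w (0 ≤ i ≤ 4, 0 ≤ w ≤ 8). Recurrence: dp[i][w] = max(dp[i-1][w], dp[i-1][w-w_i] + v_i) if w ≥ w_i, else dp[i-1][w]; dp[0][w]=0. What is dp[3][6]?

15

i\w   0   1   2   3   4   5   6   7   8
  0   0   0   0   0   0   0   0   0   0
  1   0   0   9   9   9   9   9   9   9
  2   0   0   9   9   9  11  11  20  20
  3   0   0   9   9   9  11  15  20  20
  4   0   0   9   9  13  13  15  20  20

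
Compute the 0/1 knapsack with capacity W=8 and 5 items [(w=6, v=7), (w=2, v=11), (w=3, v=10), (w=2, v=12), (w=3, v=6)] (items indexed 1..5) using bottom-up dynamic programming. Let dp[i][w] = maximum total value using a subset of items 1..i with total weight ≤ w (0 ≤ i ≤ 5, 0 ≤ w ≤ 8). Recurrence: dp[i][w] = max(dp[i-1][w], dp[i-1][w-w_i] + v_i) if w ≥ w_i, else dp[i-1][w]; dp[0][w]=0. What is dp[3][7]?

i\w   0   1   2   3   4   5   6   7   8
  0   0   0   0   0   0   0   0   0   0
  1   0   0   0   0   0   0   7   7   7
  2   0   0  11  11  11  11  11  11  18
  3   0   0  11  11  11  21  21  21  21
  4   0   0  12  12  23  23  23  33  33
  5   0   0  12  12  23  23  23  33  33

21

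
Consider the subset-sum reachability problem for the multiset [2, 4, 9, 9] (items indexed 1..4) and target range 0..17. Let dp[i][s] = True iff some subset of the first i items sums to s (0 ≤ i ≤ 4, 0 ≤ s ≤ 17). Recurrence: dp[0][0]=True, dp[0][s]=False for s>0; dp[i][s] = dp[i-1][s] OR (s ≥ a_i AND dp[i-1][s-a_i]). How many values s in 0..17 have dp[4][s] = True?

i\s   0   1   2   3   4   5   6   7   8   9  10  11  12  13  14  15  16  17
  0   T   F   F   F   F   F   F   F   F   F   F   F   F   F   F   F   F   F
  1   T   F   T   F   F   F   F   F   F   F   F   F   F   F   F   F   F   F
  2   T   F   T   F   T   F   T   F   F   F   F   F   F   F   F   F   F   F
  3   T   F   T   F   T   F   T   F   F   T   F   T   F   T   F   T   F   F
  4   T   F   T   F   T   F   T   F   F   T   F   T   F   T   F   T   F   F

8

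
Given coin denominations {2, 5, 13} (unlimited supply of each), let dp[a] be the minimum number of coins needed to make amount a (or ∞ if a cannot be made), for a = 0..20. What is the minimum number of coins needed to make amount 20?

 a  0  1  2  3  4  5  6  7  8  9 10 11 12 13 14 15 16 17 18 19 20
dp  0  -  1  -  2  1  3  2  4  3  2  4  3  1  4  2  5  3  2  4  3
(- denotes ∞ / unreachable)

3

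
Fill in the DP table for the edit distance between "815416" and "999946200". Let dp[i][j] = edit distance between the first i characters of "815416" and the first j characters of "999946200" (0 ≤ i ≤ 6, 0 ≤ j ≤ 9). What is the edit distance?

8

   ''  9  9  9  9  4  6  2  0  0
''  0  1  2  3  4  5  6  7  8  9
 8  1  1  2  3  4  5  6  7  8  9
 1  2  2  2  3  4  5  6  7  8  9
 5  3  3  3  3  4  5  6  7  8  9
 4  4  4  4  4  4  4  5  6  7  8
 1  5  5  5  5  5  5  5  6  7  8
 6  6  6  6  6  6  6  5  6  7  8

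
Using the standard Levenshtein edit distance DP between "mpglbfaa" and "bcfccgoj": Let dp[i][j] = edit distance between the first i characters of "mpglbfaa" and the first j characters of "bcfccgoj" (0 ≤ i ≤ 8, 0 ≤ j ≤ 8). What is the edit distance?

   ''  b  c  f  c  c  g  o  j
''  0  1  2  3  4  5  6  7  8
 m  1  1  2  3  4  5  6  7  8
 p  2  2  2  3  4  5  6  7  8
 g  3  3  3  3  4  5  5  6  7
 l  4  4  4  4  4  5  6  6  7
 b  5  4  5  5  5  5  6  7  7
 f  6  5  5  5  6  6  6  7  8
 a  7  6  6  6  6  7  7  7  8
 a  8  7  7  7  7  7  8  8  8

8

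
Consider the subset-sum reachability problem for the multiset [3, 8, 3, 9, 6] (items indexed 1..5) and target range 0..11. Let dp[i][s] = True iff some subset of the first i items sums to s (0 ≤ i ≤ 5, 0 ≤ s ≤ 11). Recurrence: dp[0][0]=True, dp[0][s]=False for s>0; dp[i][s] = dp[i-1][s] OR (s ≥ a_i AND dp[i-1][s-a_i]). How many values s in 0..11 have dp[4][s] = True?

i\s   0   1   2   3   4   5   6   7   8   9  10  11
  0   T   F   F   F   F   F   F   F   F   F   F   F
  1   T   F   F   T   F   F   F   F   F   F   F   F
  2   T   F   F   T   F   F   F   F   T   F   F   T
  3   T   F   F   T   F   F   T   F   T   F   F   T
  4   T   F   F   T   F   F   T   F   T   T   F   T
  5   T   F   F   T   F   F   T   F   T   T   F   T

6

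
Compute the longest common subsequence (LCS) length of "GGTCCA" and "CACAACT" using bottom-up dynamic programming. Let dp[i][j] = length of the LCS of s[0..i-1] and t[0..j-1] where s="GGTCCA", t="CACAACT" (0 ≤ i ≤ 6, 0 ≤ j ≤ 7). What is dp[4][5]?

1

   ''  C  A  C  A  A  C  T
''  0  0  0  0  0  0  0  0
 G  0  0  0  0  0  0  0  0
 G  0  0  0  0  0  0  0  0
 T  0  0  0  0  0  0  0  1
 C  0  1  1  1  1  1  1  1
 C  0  1  1  2  2  2  2  2
 A  0  1  2  2  3  3  3  3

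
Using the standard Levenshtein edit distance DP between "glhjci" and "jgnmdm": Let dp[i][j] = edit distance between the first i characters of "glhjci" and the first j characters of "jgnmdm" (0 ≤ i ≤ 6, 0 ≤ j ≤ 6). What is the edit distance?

6

   ''  j  g  n  m  d  m
''  0  1  2  3  4  5  6
 g  1  1  1  2  3  4  5
 l  2  2  2  2  3  4  5
 h  3  3  3  3  3  4  5
 j  4  3  4  4  4  4  5
 c  5  4  4  5  5  5  5
 i  6  5  5  5  6  6  6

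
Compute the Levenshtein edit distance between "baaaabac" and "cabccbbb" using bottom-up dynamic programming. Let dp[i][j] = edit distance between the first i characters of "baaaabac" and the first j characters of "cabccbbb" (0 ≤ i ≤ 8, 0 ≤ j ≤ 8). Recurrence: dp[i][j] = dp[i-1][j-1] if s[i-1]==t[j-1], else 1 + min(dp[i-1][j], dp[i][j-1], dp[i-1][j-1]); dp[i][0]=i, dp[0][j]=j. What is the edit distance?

6

   ''  c  a  b  c  c  b  b  b
''  0  1  2  3  4  5  6  7  8
 b  1  1  2  2  3  4  5  6  7
 a  2  2  1  2  3  4  5  6  7
 a  3  3  2  2  3  4  5  6  7
 a  4  4  3  3  3  4  5  6  7
 a  5  5  4  4  4  4  5  6  7
 b  6  6  5  4  5  5  4  5  6
 a  7  7  6  5  5  6  5  5  6
 c  8  7  7  6  5  5  6  6  6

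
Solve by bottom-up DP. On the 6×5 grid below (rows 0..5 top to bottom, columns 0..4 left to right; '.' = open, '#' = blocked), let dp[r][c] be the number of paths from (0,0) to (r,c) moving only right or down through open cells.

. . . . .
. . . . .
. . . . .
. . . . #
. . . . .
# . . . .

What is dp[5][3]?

55

r\c   0   1   2   3   4
  0   1   1   1   1   1
  1   1   2   3   4   5
  2   1   3   6  10  15
  3   1   4  10  20   0
  4   1   5  15  35  35
  5   0   5  20  55  90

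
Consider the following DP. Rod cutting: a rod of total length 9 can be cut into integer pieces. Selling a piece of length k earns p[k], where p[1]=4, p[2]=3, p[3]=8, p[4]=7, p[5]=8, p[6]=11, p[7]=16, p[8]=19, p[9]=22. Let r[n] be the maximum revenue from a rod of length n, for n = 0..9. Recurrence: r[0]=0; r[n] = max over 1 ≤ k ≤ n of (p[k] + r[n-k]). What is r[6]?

24

   n    0    1    2    3    4    5    6    7    8    9
r[n]    0    4    8   12   16   20   24   28   32   36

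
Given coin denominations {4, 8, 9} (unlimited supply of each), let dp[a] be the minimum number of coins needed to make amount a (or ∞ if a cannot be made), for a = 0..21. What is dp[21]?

3

 a  0  1  2  3  4  5  6  7  8  9 10 11 12 13 14 15 16 17 18 19 20 21
dp  0  -  -  -  1  -  -  -  1  1  -  -  2  2  -  -  2  2  2  -  3  3
(- denotes ∞ / unreachable)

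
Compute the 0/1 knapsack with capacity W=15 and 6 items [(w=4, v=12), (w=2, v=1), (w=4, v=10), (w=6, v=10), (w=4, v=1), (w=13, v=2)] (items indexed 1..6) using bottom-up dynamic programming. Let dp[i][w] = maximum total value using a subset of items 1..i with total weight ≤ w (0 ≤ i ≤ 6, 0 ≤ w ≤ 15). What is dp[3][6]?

i\w   0   1   2   3   4   5   6   7   8   9  10  11  12  13  14  15
  0   0   0   0   0   0   0   0   0   0   0   0   0   0   0   0   0
  1   0   0   0   0  12  12  12  12  12  12  12  12  12  12  12  12
  2   0   0   1   1  12  12  13  13  13  13  13  13  13  13  13  13
  3   0   0   1   1  12  12  13  13  22  22  23  23  23  23  23  23
  4   0   0   1   1  12  12  13  13  22  22  23  23  23  23  32  32
  5   0   0   1   1  12  12  13  13  22  22  23  23  23  23  32  32
  6   0   0   1   1  12  12  13  13  22  22  23  23  23  23  32  32

13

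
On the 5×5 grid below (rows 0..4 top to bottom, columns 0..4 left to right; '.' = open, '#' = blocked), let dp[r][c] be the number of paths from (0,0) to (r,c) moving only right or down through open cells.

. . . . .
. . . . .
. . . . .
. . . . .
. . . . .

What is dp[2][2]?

r\c   0   1   2   3   4
  0   1   1   1   1   1
  1   1   2   3   4   5
  2   1   3   6  10  15
  3   1   4  10  20  35
  4   1   5  15  35  70

6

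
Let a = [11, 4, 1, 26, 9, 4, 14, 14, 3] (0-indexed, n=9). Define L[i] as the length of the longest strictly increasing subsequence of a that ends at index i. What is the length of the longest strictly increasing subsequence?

3

   i    0    1    2    3    4    5    6    7    8
a[i]   11    4    1   26    9    4   14   14    3
L[i]    1    1    1    2    2    2    3    3    2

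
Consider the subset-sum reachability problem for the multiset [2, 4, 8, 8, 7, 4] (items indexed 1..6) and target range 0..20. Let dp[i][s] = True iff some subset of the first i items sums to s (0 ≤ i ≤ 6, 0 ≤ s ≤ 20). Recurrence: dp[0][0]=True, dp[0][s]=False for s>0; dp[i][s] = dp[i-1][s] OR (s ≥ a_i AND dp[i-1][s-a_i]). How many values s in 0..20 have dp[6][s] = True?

18

i\s   0   1   2   3   4   5   6   7   8   9  10  11  12  13  14  15  16  17  18  19  20
  0   T   F   F   F   F   F   F   F   F   F   F   F   F   F   F   F   F   F   F   F   F
  1   T   F   T   F   F   F   F   F   F   F   F   F   F   F   F   F   F   F   F   F   F
  2   T   F   T   F   T   F   T   F   F   F   F   F   F   F   F   F   F   F   F   F   F
  3   T   F   T   F   T   F   T   F   T   F   T   F   T   F   T   F   F   F   F   F   F
  4   T   F   T   F   T   F   T   F   T   F   T   F   T   F   T   F   T   F   T   F   T
  5   T   F   T   F   T   F   T   T   T   T   T   T   T   T   T   T   T   T   T   T   T
  6   T   F   T   F   T   F   T   T   T   T   T   T   T   T   T   T   T   T   T   T   T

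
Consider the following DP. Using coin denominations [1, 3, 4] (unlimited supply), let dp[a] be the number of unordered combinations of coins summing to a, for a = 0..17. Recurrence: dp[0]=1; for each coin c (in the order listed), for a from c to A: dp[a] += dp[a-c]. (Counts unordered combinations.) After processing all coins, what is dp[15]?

15

after  coin     0     1     2     3     4     5     6     7     8     9    10    11    12    13    14    15    16    17
          1     1     1     1     1     1     1     1     1     1     1     1     1     1     1     1     1     1     1
          3     1     1     1     2     2     2     3     3     3     4     4     4     5     5     5     6     6     6
          4     1     1     1     2     3     3     4     5     6     7     8     9    11    12    13    15    17    18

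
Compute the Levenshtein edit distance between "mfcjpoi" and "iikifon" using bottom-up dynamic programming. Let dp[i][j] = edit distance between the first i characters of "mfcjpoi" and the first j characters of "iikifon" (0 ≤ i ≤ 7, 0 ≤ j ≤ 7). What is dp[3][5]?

5

   ''  i  i  k  i  f  o  n
''  0  1  2  3  4  5  6  7
 m  1  1  2  3  4  5  6  7
 f  2  2  2  3  4  4  5  6
 c  3  3  3  3  4  5  5  6
 j  4  4  4  4  4  5  6  6
 p  5  5  5  5  5  5  6  7
 o  6  6  6  6  6  6  5  6
 i  7  6  6  7  6  7  6  6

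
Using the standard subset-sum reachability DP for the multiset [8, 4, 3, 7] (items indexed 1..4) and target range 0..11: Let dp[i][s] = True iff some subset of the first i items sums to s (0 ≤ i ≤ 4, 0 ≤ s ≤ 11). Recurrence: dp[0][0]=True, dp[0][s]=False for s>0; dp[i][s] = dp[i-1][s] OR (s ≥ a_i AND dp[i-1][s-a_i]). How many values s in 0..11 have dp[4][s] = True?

i\s   0   1   2   3   4   5   6   7   8   9  10  11
  0   T   F   F   F   F   F   F   F   F   F   F   F
  1   T   F   F   F   F   F   F   F   T   F   F   F
  2   T   F   F   F   T   F   F   F   T   F   F   F
  3   T   F   F   T   T   F   F   T   T   F   F   T
  4   T   F   F   T   T   F   F   T   T   F   T   T

7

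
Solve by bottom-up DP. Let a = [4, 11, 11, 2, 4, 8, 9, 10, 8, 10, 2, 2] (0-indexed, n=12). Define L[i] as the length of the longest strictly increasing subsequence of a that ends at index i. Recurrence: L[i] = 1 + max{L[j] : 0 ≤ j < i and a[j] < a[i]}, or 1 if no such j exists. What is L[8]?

3

   i    0    1    2    3    4    5    6    7    8    9   10   11
a[i]    4   11   11    2    4    8    9   10    8   10    2    2
L[i]    1    2    2    1    2    3    4    5    3    5    1    1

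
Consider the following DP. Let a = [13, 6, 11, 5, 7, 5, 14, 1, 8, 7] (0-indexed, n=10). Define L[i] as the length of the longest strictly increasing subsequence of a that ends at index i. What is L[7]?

1

   i    0    1    2    3    4    5    6    7    8    9
a[i]   13    6   11    5    7    5   14    1    8    7
L[i]    1    1    2    1    2    1    3    1    3    2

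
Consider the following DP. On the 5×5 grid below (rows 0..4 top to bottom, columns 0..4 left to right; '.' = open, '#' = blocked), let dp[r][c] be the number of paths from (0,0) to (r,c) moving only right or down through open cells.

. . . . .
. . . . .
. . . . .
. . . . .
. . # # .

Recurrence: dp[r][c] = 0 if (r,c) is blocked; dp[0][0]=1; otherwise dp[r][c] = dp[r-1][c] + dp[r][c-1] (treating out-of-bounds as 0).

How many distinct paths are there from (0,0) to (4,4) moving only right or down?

35

r\c   0   1   2   3   4
  0   1   1   1   1   1
  1   1   2   3   4   5
  2   1   3   6  10  15
  3   1   4  10  20  35
  4   1   5   0   0  35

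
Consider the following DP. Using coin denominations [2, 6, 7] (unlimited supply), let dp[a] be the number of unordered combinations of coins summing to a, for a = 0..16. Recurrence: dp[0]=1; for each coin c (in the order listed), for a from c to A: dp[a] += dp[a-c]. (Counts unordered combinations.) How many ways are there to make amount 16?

after  coin     0     1     2     3     4     5     6     7     8     9    10    11    12    13    14    15    16
          2     1     0     1     0     1     0     1     0     1     0     1     0     1     0     1     0     1
          6     1     0     1     0     1     0     2     0     2     0     2     0     3     0     3     0     3
          7     1     0     1     0     1     0     2     1     2     1     2     1     3     2     4     2     4

4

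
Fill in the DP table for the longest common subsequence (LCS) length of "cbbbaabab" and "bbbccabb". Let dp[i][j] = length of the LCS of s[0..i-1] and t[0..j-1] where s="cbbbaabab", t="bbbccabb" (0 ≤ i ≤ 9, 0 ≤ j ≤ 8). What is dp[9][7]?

5

   ''  b  b  b  c  c  a  b  b
''  0  0  0  0  0  0  0  0  0
 c  0  0  0  0  1  1  1  1  1
 b  0  1  1  1  1  1  1  2  2
 b  0  1  2  2  2  2  2  2  3
 b  0  1  2  3  3  3  3  3  3
 a  0  1  2  3  3  3  4  4  4
 a  0  1  2  3  3  3  4  4  4
 b  0  1  2  3  3  3  4  5  5
 a  0  1  2  3  3  3  4  5  5
 b  0  1  2  3  3  3  4  5  6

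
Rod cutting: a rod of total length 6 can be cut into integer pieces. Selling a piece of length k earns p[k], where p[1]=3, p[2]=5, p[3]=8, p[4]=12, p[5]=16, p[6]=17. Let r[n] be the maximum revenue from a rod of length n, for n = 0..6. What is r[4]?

12

   n    0    1    2    3    4    5    6
r[n]    0    3    6    9   12   16   19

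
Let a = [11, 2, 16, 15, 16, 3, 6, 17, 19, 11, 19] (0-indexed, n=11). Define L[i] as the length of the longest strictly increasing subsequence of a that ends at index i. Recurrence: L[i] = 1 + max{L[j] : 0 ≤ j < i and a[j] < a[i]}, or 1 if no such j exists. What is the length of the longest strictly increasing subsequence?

   i    0    1    2    3    4    5    6    7    8    9   10
a[i]   11    2   16   15   16    3    6   17   19   11   19
L[i]    1    1    2    2    3    2    3    4    5    4    5

5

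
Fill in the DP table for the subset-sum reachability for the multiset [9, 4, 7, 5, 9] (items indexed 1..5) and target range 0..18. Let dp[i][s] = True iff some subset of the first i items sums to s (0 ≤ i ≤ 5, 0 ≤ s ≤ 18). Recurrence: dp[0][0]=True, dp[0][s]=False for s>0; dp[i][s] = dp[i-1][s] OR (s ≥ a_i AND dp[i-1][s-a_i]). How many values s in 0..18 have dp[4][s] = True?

11

i\s   0   1   2   3   4   5   6   7   8   9  10  11  12  13  14  15  16  17  18
  0   T   F   F   F   F   F   F   F   F   F   F   F   F   F   F   F   F   F   F
  1   T   F   F   F   F   F   F   F   F   T   F   F   F   F   F   F   F   F   F
  2   T   F   F   F   T   F   F   F   F   T   F   F   F   T   F   F   F   F   F
  3   T   F   F   F   T   F   F   T   F   T   F   T   F   T   F   F   T   F   F
  4   T   F   F   F   T   T   F   T   F   T   F   T   T   T   T   F   T   F   T
  5   T   F   F   F   T   T   F   T   F   T   F   T   T   T   T   F   T   F   T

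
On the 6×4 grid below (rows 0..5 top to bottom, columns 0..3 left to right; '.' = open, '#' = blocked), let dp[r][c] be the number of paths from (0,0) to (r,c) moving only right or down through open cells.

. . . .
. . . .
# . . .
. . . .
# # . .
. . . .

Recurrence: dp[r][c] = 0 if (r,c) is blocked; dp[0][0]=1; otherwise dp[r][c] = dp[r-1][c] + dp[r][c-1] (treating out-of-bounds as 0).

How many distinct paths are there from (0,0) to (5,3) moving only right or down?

r\c   0   1   2   3
  0   1   1   1   1
  1   1   2   3   4
  2   0   2   5   9
  3   0   2   7  16
  4   0   0   7  23
  5   0   0   7  30

30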